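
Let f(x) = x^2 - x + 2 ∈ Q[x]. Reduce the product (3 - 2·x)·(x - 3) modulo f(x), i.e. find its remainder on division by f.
First multiply in Q[x] without reducing: a · b = -2·x^2 + 9·x - 9. Now divide by f(x) = x^2 - x + 2, eliminating the leading term at each step:
  leading term -2·x^2: subtract (-2)·f(x) = -2·x^2 + 2·x - 4, leaving 7·x - 5
The degree is now < 2, so this is the remainder. Hence a · b ≡ 7·x - 5 in Q[x]/(f).

Final answer: a · b ≡ 7·x - 5 (mod f(x))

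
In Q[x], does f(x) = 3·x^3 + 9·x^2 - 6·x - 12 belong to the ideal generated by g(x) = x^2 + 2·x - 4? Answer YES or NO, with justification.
YES

In Q[x] the ideal (g) consists of all multiples of g, so f ∈ (g) iff g | f, i.e. iff the remainder of f on division by g is 0. Divide f by g (g is monic, so eliminate the leading term of the running remainder at each step):
  leading term 3·x^3: subtract (3·x)·g(x) = 3·x^3 + 6·x^2 - 12·x, leaving 3·x^2 + 6·x - 12
  leading term 3·x^2: subtract (3)·g(x) = 3·x^2 + 6·x - 12, leaving 0
The remainder is 0, so f(x) = g(x) · h(x) with h(x) = 3·x + 3. Hence g | f, i.e. f ∈ (g).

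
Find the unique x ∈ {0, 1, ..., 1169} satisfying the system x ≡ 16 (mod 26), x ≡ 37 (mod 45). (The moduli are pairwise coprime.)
The moduli 26, 45 are pairwise coprime, so by the CRT there is a unique solution mod 26·45 = 1170.
Solve by successive substitution. Start with x ≡ 16 (mod 26).
  Combine with x ≡ 37 (mod 45): write x = 16 + 26·t and require 16 + 26·t ≡ 37 (mod 45), i.e. 26·t ≡ 37 − 16 ≡ 21 (mod 45). Since 26^(−1) ≡ 26 (mod 45), t ≡ 26·21 ≡ 6 (mod 45). So x ≡ 16 + 26·6 = 172 (mod 1170).
Unique solution in [0, 1170): x = 172.

Final answer: x ≡ 172 (mod 1170); the representative in [0, 1170) is 172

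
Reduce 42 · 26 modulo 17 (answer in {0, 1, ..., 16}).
4

Reduce the factors first: 42 ≡ 8, 26 ≡ 9 (mod 17), so 42 · 26 ≡ 8 · 9 (mod 17). 8 · 9 = 72. Dividing by 17: 72 = 4·17 + 4. So (42 · 26) mod 17 = 4.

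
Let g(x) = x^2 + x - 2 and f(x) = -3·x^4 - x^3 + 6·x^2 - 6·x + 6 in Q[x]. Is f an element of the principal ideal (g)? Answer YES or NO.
In Q[x] the ideal (g) consists of all multiples of g, so f ∈ (g) iff g | f, i.e. iff the remainder of f on division by g is 0. Divide f by g (g is monic, so eliminate the leading term of the running remainder at each step):
  leading term -3·x^4: subtract (-3·x^2)·g(x) = -3·x^4 - 3·x^3 + 6·x^2, leaving 2·x^3 - 6·x + 6
  leading term 2·x^3: subtract (2·x)·g(x) = 2·x^3 + 2·x^2 - 4·x, leaving -2·x^2 - 2·x + 6
  leading term -2·x^2: subtract (-2)·g(x) = -2·x^2 - 2·x + 4, leaving 2
The remainder r(x) = 2 ≠ 0 (and deg r < deg g), so g ∤ f, i.e. f ∉ (g).

Final answer: NO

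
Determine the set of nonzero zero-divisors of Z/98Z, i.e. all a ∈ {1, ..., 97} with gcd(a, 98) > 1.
An element a ∈ Z/98Z (with a ≠ 0) is a zero-divisor iff gcd(a, 98) > 1 (because a is a unit precisely when gcd(a, n) = 1, and in Z/nZ every nonzero, non-unit element is a zero-divisor). Scan a = 1, ..., 97 and keep those with gcd(a, 98) > 1:
  gcd(2, 98) = 2, gcd(4, 98) = 2, gcd(6, 98) = 2, gcd(7, 98) = 7, gcd(8, 98) = 2, gcd(10, 98) = 2, gcd(12, 98) = 2, gcd(14, 98) = 14, gcd(16, 98) = 2, gcd(18, 98) = 2, gcd(20, 98) = 2, gcd(21, 98) = 7, gcd(22, 98) = 2, gcd(24, 98) = 2, gcd(26, 98) = 2, gcd(28, 98) = 14, gcd(30, 98) = 2, gcd(32, 98) = 2, gcd(34, 98) = 2, gcd(35, 98) = 7, gcd(36, 98) = 2, gcd(38, 98) = 2, gcd(40, 98) = 2, gcd(42, 98) = 14, gcd(44, 98) = 2, gcd(46, 98) = 2, gcd(48, 98) = 2, gcd(49, 98) = 49, gcd(50, 98) = 2, gcd(52, 98) = 2, gcd(54, 98) = 2, gcd(56, 98) = 14, gcd(58, 98) = 2, gcd(60, 98) = 2, gcd(62, 98) = 2, gcd(63, 98) = 7, gcd(64, 98) = 2, gcd(66, 98) = 2, gcd(68, 98) = 2, gcd(70, 98) = 14, gcd(72, 98) = 2, gcd(74, 98) = 2, gcd(76, 98) = 2, gcd(77, 98) = 7, gcd(78, 98) = 2, gcd(80, 98) = 2, gcd(82, 98) = 2, gcd(84, 98) = 14, gcd(86, 98) = 2, gcd(88, 98) = 2, gcd(90, 98) = 2, gcd(91, 98) = 7, gcd(92, 98) = 2, gcd(94, 98) = 2, gcd(96, 98) = 2.
All other a ∈ {1, ..., 97} have gcd(a, 98) = 1 and are units. So the nonzero zero-divisors are exactly the 55 values of a appearing in this scan.

Final answer: nonzero zero-divisors of Z/98Z = {2, 4, 6, 7, 8, 10, 12, 14, 16, 18, 20, 21, 22, 24, 26, 28, 30, 32, 34, 35, 36, 38, 40, 42, 44, 46, 48, 49, 50, 52, 54, 56, 58, 60, 62, 63, 64, 66, 68, 70, 72, 74, 76, 77, 78, 80, 82, 84, 86, 88, 90, 91, 92, 94, 96}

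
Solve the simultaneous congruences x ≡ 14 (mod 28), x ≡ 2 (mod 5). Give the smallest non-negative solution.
x ≡ 42 (mod 140); the representative in [0, 140) is 42

The moduli 28, 5 are pairwise coprime, so by the CRT there is a unique solution mod 28·5 = 140.
Solve by successive substitution. Start with x ≡ 14 (mod 28).
  Combine with x ≡ 2 (mod 5): write x = 14 + 28·t and require 14 + 28·t ≡ 2 (mod 5), i.e. 28·t ≡ 2 − 14 ≡ 3 (mod 5). Since 28^(−1) ≡ 2 (mod 5) (28 ≡ 3 (mod 5)), t ≡ 2·3 ≡ 1 (mod 5). So x ≡ 14 + 28·1 = 42 (mod 140).
Unique solution in [0, 140): x = 42.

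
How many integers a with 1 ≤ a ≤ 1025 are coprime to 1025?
800

The number of a ∈ {1, ..., 1025} with gcd(a, 1025) = 1 is by definition Euler's totient φ(1025). φ is multiplicative, with φ(p^e) = p^e − p^(e−1). Factorise 1025 = 5^2 · 41. Then
  φ(1025) = (5^2 − 5^1) · (41 − 1) = 20 · 40 = 800.
So there are 800 such integers.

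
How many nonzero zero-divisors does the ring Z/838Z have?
Z/838Z has 419 nonzero zero-divisors

In Z/838Z each nonzero element is either a unit (gcd with 838 is 1) or a zero-divisor (gcd > 1). The number of units is φ(838): factorise 838 = 2 · 419, so φ(838) = (2 − 1) · (419 − 1) = 1 · 418 = 418. The nonzero elements number 838 − 1 = 837. Hence the nonzero zero-divisors number 837 − 418 = 419.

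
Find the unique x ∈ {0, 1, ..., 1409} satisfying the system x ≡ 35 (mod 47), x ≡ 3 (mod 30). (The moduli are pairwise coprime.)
The moduli 47, 30 are pairwise coprime, so by the CRT there is a unique solution mod 47·30 = 1410.
Solve by successive substitution. Start with x ≡ 35 (mod 47).
  Combine with x ≡ 3 (mod 30): write x = 35 + 47·t and require 35 + 47·t ≡ 3 (mod 30), i.e. 47·t ≡ 3 − 35 ≡ 28 (mod 30). Since 47^(−1) ≡ 23 (mod 30) (47 ≡ 17 (mod 30)), t ≡ 23·28 ≡ 14 (mod 30). So x ≡ 35 + 47·14 = 693 (mod 1410).
Unique solution in [0, 1410): x = 693.

Final answer: x ≡ 693 (mod 1410); the representative in [0, 1410) is 693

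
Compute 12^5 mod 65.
Use repeated squaring. Binary(5) = 101. Walk through the bits of the exponent 5 left-to-right: at each bit after the leading one, square the running value, then multiply by 12 if the bit is 1 (always reducing mod 65):
  bit 1 = 1 (leading): start with 12.
  bit 2 = 0: square 12^2 = 144 ≡ 14 (mod 65).
  bit 3 = 1: square 14^2 = 196 ≡ 1; bit is 1, so multiply 1·12 = 12 (mod 65).
Final value: 12^5 ≡ 12 (mod 65).

Final answer: 12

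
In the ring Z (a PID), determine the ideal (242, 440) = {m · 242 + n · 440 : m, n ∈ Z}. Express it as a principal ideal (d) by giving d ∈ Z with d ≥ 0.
In the PID Z, (a, b) is generated by gcd(a, b). Compute gcd(440, 242) with the extended Euclidean algorithm, tracking rows (r, s, t) with s·440 + t·242 = r:
  row A: (440, 1, 0)   [1·440 + 0·242 = 440]
  row B: (242, 0, 1)   [0·440 + 1·242 = 242]
  440 = 1·242 + 198   → row C = row A − 1·row B = (198, 1, −1)   [check: 1·440 − 1·242 = 198]
  242 = 1·198 + 44   → row D = row B − 1·row C = (44, −1, 2)   [check: −1·440 + 2·242 = 44]
  198 = 4·44 + 22   → row E = row C − 4·row D = (22, 5, −9)   [check: 5·440 − 9·242 = 22]
  44 = 2·22 + 0   → remainder 0, stop. gcd = 22 (last nonzero row E).
So gcd(242, 440) = 22, with Bézout identity 5·440 − 9·242 = 22. Containment (⊇): the Bézout identity exhibits 22 as an element of (242, 440), giving (22) ⊆ (242, 440). Containment (⊆): since 22 | 242 and 22 | 440 (242 = 22·11, 440 = 22·20), every Z-linear combination of 242 and 440 is divisible by 22, so (242, 440) ⊆ (22). Therefore (242, 440) = (22), d = 22.

Final answer: (242, 440) = (22); d = 22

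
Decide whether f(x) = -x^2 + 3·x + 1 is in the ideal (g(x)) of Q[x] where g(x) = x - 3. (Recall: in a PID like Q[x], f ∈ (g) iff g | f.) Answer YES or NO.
In Q[x] the ideal (g) consists of all multiples of g, so f ∈ (g) iff g | f, i.e. iff the remainder of f on division by g is 0. Divide f by g (g is monic, so eliminate the leading term of the running remainder at each step):
  leading term -x^2: subtract (-x)·g(x) = -x^2 + 3·x, leaving 1
The remainder r(x) = 1 ≠ 0 (and deg r < deg g), so g ∤ f, i.e. f ∉ (g).

Final answer: NO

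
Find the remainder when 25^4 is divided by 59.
45

Use repeated squaring. Binary(4) = 100. Walk through the bits of the exponent 4 left-to-right: at each bit after the leading one, square the running value, then multiply by 25 if the bit is 1 (always reducing mod 59):
  bit 1 = 1 (leading): start with 25.
  bit 2 = 0: square 25^2 = 625 ≡ 35 (mod 59).
  bit 3 = 0: square 35^2 = 1225 ≡ 45 (mod 59).
Final value: 25^4 ≡ 45 (mod 59).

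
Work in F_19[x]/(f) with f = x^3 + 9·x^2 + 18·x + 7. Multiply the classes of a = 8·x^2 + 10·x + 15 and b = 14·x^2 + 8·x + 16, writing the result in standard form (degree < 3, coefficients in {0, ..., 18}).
Multiply as integer polynomials: a · b = 112·x^4 + 204·x^3 + 418·x^2 + 280·x + 240. Reducing coefficients mod 19: a · b ≡ 17·x^4 + 14·x^3 + 14·x + 12. Now divide by f(x) = x^3 + 9·x^2 + 18·x + 7 in F_19[x], eliminating the leading term at each step:
  leading term 17·x^4: subtract (17·x)·f(x) = 17·x^4 + x^3 + 2·x^2 + 5·x, leaving 13·x^3 + 17·x^2 + 9·x + 12 (coefficients mod 19)
  leading term 13·x^3: subtract (13)·f(x) = 13·x^3 + 3·x^2 + 6·x + 15, leaving 14·x^2 + 3·x + 16 (coefficients mod 19)
The degree is now < 3, so this is the remainder. Hence a · b ≡ 14·x^2 + 3·x + 16 in F_19[x]/(f).

Final answer: a · b ≡ 14·x^2 + 3·x + 16 (mod f(x))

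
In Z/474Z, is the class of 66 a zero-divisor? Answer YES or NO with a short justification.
YES

gcd(66, 474) = 6 > 1, so 66 is not a unit in Z/474Z. In Z/nZ every nonzero non-unit is a zero-divisor: explicitly, take b = 474/gcd = 79 ≠ 0 (mod 474); then 66·79 = 5214 = 11·474, i.e. 66·79 ≡ 0 (mod 474). So 66 is a zero-divisor.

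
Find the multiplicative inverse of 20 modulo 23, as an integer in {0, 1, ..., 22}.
20^(−1) ≡ 15 (mod 23)

Apply the extended Euclidean algorithm to (23, 20), tracking rows (r, s, t) with s·23 + t·20 = r. Each division r_prev = q·r_cur + r_new produces the new row as (previous row) − q·(current row):
  row A: (23, 1, 0)   [1·23 + 0·20 = 23]
  row B: (20, 0, 1)   [0·23 + 1·20 = 20]
  23 = 1·20 + 3   → row C = row A − 1·row B = (3, 1, −1)   [check: 1·23 − 1·20 = 3]
  20 = 6·3 + 2   → row D = row B − 6·row C = (2, −6, 7)   [check: −6·23 + 7·20 = 2]
  3 = 1·2 + 1   → row E = row C − 1·row D = (1, 7, −8)   [check: 7·23 − 8·20 = 1]
  2 = 2·1 + 0   → remainder 0, stop. gcd = 1 (last nonzero row E).
The gcd is 1, so 20 is invertible mod 23. The last nonzero row gives 7·23 − 8·20 = 1, so t = −8. So 20^(−1) ≡ −8 ≡ 15 (mod 23). Verify: 20 · 15 = 300 ≡ 1 (mod 23). ✓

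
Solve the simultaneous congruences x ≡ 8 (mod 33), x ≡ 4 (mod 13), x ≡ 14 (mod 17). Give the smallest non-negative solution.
x ≡ 3176 (mod 7293); the representative in [0, 7293) is 3176

The moduli 33, 13, 17 are pairwise coprime, so by the CRT there is a unique solution mod 33·13·17 = 7293.
Solve by successive substitution. Start with x ≡ 8 (mod 33).
  Combine with x ≡ 4 (mod 13): write x = 8 + 33·t and require 8 + 33·t ≡ 4 (mod 13), i.e. 33·t ≡ 4 − 8 ≡ 9 (mod 13). Since 33^(−1) ≡ 2 (mod 13) (33 ≡ 7 (mod 13)), t ≡ 2·9 ≡ 5 (mod 13). So x ≡ 8 + 33·5 = 173 (mod 429).
  Combine with x ≡ 14 (mod 17): write x = 173 + 429·t and require 173 + 429·t ≡ 14 (mod 17), i.e. 429·t ≡ 14 − 173 ≡ 11 (mod 17). Since 429^(−1) ≡ 13 (mod 17) (429 ≡ 4 (mod 17)), t ≡ 13·11 ≡ 7 (mod 17). So x ≡ 173 + 429·7 = 3176 (mod 7293).
Unique solution in [0, 7293): x = 3176.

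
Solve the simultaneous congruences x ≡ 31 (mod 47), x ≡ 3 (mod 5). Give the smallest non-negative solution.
The moduli 47, 5 are pairwise coprime, so by the CRT there is a unique solution mod 47·5 = 235.
Solve by successive substitution. Start with x ≡ 31 (mod 47).
  Combine with x ≡ 3 (mod 5): write x = 31 + 47·t and require 31 + 47·t ≡ 3 (mod 5), i.e. 47·t ≡ 3 − 31 ≡ 2 (mod 5). Since 47^(−1) ≡ 3 (mod 5) (47 ≡ 2 (mod 5)), t ≡ 3·2 ≡ 1 (mod 5). So x ≡ 31 + 47·1 = 78 (mod 235).
Unique solution in [0, 235): x = 78.

Final answer: x ≡ 78 (mod 235); the representative in [0, 235) is 78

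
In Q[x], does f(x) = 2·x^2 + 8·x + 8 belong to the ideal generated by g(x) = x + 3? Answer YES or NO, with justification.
In Q[x] the ideal (g) consists of all multiples of g, so f ∈ (g) iff g | f, i.e. iff the remainder of f on division by g is 0. Divide f by g (g is monic, so eliminate the leading term of the running remainder at each step):
  leading term 2·x^2: subtract (2·x)·g(x) = 2·x^2 + 6·x, leaving 2·x + 8
  leading term 2·x: subtract (2)·g(x) = 2·x + 6, leaving 2
The remainder r(x) = 2 ≠ 0 (and deg r < deg g), so g ∤ f, i.e. f ∉ (g).

Final answer: NO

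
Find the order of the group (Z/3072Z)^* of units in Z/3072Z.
|(Z/3072Z)^*| = 1024

(Z/3072Z)^* consists of the classes a with gcd(a, 3072) = 1, so its order is φ(3072). φ is multiplicative, with φ(p^e) = p^e − p^(e−1). Factorise 3072 = 2^10 · 3. Then
  φ(3072) = (2^10 − 2^9) · (3 − 1) = 512 · 2 = 1024.
Thus |(Z/3072Z)^*| = 1024.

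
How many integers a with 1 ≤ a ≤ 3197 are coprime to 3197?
The number of a ∈ {1, ..., 3197} with gcd(a, 3197) = 1 is by definition Euler's totient φ(3197). φ is multiplicative, with φ(p^e) = p^e − p^(e−1). Factorise 3197 = 23 · 139. Then
  φ(3197) = (23 − 1) · (139 − 1) = 22 · 138 = 3036.
So there are 3036 such integers.

Final answer: 3036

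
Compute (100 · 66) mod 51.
21

Reduce the factors first: 100 ≡ 49, 66 ≡ 15 (mod 51), so 100 · 66 ≡ 49 · 15 (mod 51). 49 · 15 = 735. Dividing by 51: 735 = 14·51 + 21. So (100 · 66) mod 51 = 21.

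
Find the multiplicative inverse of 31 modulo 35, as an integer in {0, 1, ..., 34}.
31^(−1) ≡ 26 (mod 35)

Apply the extended Euclidean algorithm to (35, 31), tracking rows (r, s, t) with s·35 + t·31 = r. Each division r_prev = q·r_cur + r_new produces the new row as (previous row) − q·(current row):
  row A: (35, 1, 0)   [1·35 + 0·31 = 35]
  row B: (31, 0, 1)   [0·35 + 1·31 = 31]
  35 = 1·31 + 4   → row C = row A − 1·row B = (4, 1, −1)   [check: 1·35 − 1·31 = 4]
  31 = 7·4 + 3   → row D = row B − 7·row C = (3, −7, 8)   [check: −7·35 + 8·31 = 3]
  4 = 1·3 + 1   → row E = row C − 1·row D = (1, 8, −9)   [check: 8·35 − 9·31 = 1]
  3 = 3·1 + 0   → remainder 0, stop. gcd = 1 (last nonzero row E).
The gcd is 1, so 31 is invertible mod 35. The last nonzero row gives 8·35 − 9·31 = 1, so t = −9. So 31^(−1) ≡ −9 ≡ 26 (mod 35). Verify: 31 · 26 = 806 ≡ 1 (mod 35). ✓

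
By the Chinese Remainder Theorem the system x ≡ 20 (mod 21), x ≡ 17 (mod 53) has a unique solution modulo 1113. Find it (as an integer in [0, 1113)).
The moduli 21, 53 are pairwise coprime, so by the CRT there is a unique solution mod 21·53 = 1113.
Solve by successive substitution. Start with x ≡ 20 (mod 21).
  Combine with x ≡ 17 (mod 53): write x = 20 + 21·t and require 20 + 21·t ≡ 17 (mod 53), i.e. 21·t ≡ 17 − 20 ≡ 50 (mod 53). Since 21^(−1) ≡ 48 (mod 53), t ≡ 48·50 ≡ 15 (mod 53). So x ≡ 20 + 21·15 = 335 (mod 1113).
Unique solution in [0, 1113): x = 335.

Final answer: x ≡ 335 (mod 1113); the representative in [0, 1113) is 335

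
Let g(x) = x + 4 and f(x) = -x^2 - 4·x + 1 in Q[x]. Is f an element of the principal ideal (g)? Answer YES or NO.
NO

In Q[x] the ideal (g) consists of all multiples of g, so f ∈ (g) iff g | f, i.e. iff the remainder of f on division by g is 0. Divide f by g (g is monic, so eliminate the leading term of the running remainder at each step):
  leading term -x^2: subtract (-x)·g(x) = -x^2 - 4·x, leaving 1
The remainder r(x) = 1 ≠ 0 (and deg r < deg g), so g ∤ f, i.e. f ∉ (g).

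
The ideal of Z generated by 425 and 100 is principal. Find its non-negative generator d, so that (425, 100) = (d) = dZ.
In the PID Z, (a, b) is generated by gcd(a, b). Compute gcd(425, 100) with the extended Euclidean algorithm, tracking rows (r, s, t) with s·425 + t·100 = r:
  row A: (425, 1, 0)   [1·425 + 0·100 = 425]
  row B: (100, 0, 1)   [0·425 + 1·100 = 100]
  425 = 4·100 + 25   → row C = row A − 4·row B = (25, 1, −4)   [check: 1·425 − 4·100 = 25]
  100 = 4·25 + 0   → remainder 0, stop. gcd = 25 (last nonzero row C).
So gcd(425, 100) = 25, with Bézout identity 1·425 − 4·100 = 25. Containment (⊇): the Bézout identity exhibits 25 as an element of (425, 100), giving (25) ⊆ (425, 100). Containment (⊆): since 25 | 425 and 25 | 100 (425 = 25·17, 100 = 25·4), every Z-linear combination of 425 and 100 is divisible by 25, so (425, 100) ⊆ (25). Therefore (425, 100) = (25), d = 25.

Final answer: (425, 100) = (25); d = 25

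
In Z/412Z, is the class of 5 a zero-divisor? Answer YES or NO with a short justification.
NO

gcd(5, 412) = 1, so 5 is a unit in Z/412Z (it has a multiplicative inverse). A unit cannot be a zero-divisor: if 5·b ≡ 0 then multiplying both sides by 5^(−1) gives b ≡ 0. So 5 is not a zero-divisor.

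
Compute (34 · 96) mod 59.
19

Reduce the factors first: 96 ≡ 37 (mod 59), so 34 · 96 ≡ 34 · 37 (mod 59). 34 · 37 = 1258. Dividing by 59: 1258 = 21·59 + 19. So (34 · 96) mod 59 = 19.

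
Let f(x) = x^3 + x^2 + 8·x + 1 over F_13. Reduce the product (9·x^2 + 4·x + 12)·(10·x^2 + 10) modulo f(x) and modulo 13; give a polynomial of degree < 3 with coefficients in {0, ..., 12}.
a · b ≡ 8·x^2 + 12·x + 1 (mod f(x))

Multiply as integer polynomials: a · b = 90·x^4 + 40·x^3 + 210·x^2 + 40·x + 120. Reducing coefficients mod 13: a · b ≡ 12·x^4 + x^3 + 2·x^2 + x + 3. Now divide by f(x) = x^3 + x^2 + 8·x + 1 in F_13[x], eliminating the leading term at each step:
  leading term 12·x^4: subtract (12·x)·f(x) = 12·x^4 + 12·x^3 + 5·x^2 + 12·x, leaving 2·x^3 + 10·x^2 + 2·x + 3 (coefficients mod 13)
  leading term 2·x^3: subtract (2)·f(x) = 2·x^3 + 2·x^2 + 3·x + 2, leaving 8·x^2 + 12·x + 1 (coefficients mod 13)
The degree is now < 3, so this is the remainder. Hence a · b ≡ 8·x^2 + 12·x + 1 in F_13[x]/(f).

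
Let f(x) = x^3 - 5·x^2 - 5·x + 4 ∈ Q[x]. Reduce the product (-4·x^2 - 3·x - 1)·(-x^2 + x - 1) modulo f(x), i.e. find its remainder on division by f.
First multiply in Q[x] without reducing: a · b = 4·x^4 - x^3 + 2·x^2 + 2·x + 1. Now divide by f(x) = x^3 - 5·x^2 - 5·x + 4, eliminating the leading term at each step:
  leading term 4·x^4: subtract (4·x)·f(x) = 4·x^4 - 20·x^3 - 20·x^2 + 16·x, leaving 19·x^3 + 22·x^2 - 14·x + 1
  leading term 19·x^3: subtract (19)·f(x) = 19·x^3 - 95·x^2 - 95·x + 76, leaving 117·x^2 + 81·x - 75
The degree is now < 3, so this is the remainder. Hence a · b ≡ 117·x^2 + 81·x - 75 in Q[x]/(f).

Final answer: a · b ≡ 117·x^2 + 81·x - 75 (mod f(x))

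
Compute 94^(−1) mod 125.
94^(−1) ≡ 4 (mod 125)

Apply the extended Euclidean algorithm to (125, 94), tracking rows (r, s, t) with s·125 + t·94 = r. Each division r_prev = q·r_cur + r_new produces the new row as (previous row) − q·(current row):
  row A: (125, 1, 0)   [1·125 + 0·94 = 125]
  row B: (94, 0, 1)   [0·125 + 1·94 = 94]
  125 = 1·94 + 31   → row C = row A − 1·row B = (31, 1, −1)   [check: 1·125 − 1·94 = 31]
  94 = 3·31 + 1   → row D = row B − 3·row C = (1, −3, 4)   [check: −3·125 + 4·94 = 1]
  31 = 31·1 + 0   → remainder 0, stop. gcd = 1 (last nonzero row D).
The gcd is 1, so 94 is invertible mod 125. The last nonzero row gives −3·125 + 4·94 = 1, so t = 4. So 94^(−1) ≡ 4 (mod 125). Verify: 94 · 4 = 376 ≡ 1 (mod 125). ✓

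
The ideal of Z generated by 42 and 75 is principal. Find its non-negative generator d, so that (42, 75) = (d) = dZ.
In the PID Z, (a, b) is generated by gcd(a, b). Compute gcd(75, 42) with the extended Euclidean algorithm, tracking rows (r, s, t) with s·75 + t·42 = r:
  row A: (75, 1, 0)   [1·75 + 0·42 = 75]
  row B: (42, 0, 1)   [0·75 + 1·42 = 42]
  75 = 1·42 + 33   → row C = row A − 1·row B = (33, 1, −1)   [check: 1·75 − 1·42 = 33]
  42 = 1·33 + 9   → row D = row B − 1·row C = (9, −1, 2)   [check: −1·75 + 2·42 = 9]
  33 = 3·9 + 6   → row E = row C − 3·row D = (6, 4, −7)   [check: 4·75 − 7·42 = 6]
  9 = 1·6 + 3   → row F = row D − 1·row E = (3, −5, 9)   [check: −5·75 + 9·42 = 3]
  6 = 2·3 + 0   → remainder 0, stop. gcd = 3 (last nonzero row F).
So gcd(42, 75) = 3, with Bézout identity −5·75 + 9·42 = 3. Containment (⊇): the Bézout identity exhibits 3 as an element of (42, 75), giving (3) ⊆ (42, 75). Containment (⊆): since 3 | 42 and 3 | 75 (42 = 3·14, 75 = 3·25), every Z-linear combination of 42 and 75 is divisible by 3, so (42, 75) ⊆ (3). Therefore (42, 75) = (3), d = 3.

Final answer: (42, 75) = (3); d = 3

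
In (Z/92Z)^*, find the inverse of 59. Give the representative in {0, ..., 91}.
59^(−1) ≡ 39 (mod 92)

Apply the extended Euclidean algorithm to (92, 59), tracking rows (r, s, t) with s·92 + t·59 = r. Each division r_prev = q·r_cur + r_new produces the new row as (previous row) − q·(current row):
  row A: (92, 1, 0)   [1·92 + 0·59 = 92]
  row B: (59, 0, 1)   [0·92 + 1·59 = 59]
  92 = 1·59 + 33   → row C = row A − 1·row B = (33, 1, −1)   [check: 1·92 − 1·59 = 33]
  59 = 1·33 + 26   → row D = row B − 1·row C = (26, −1, 2)   [check: −1·92 + 2·59 = 26]
  33 = 1·26 + 7   → row E = row C − 1·row D = (7, 2, −3)   [check: 2·92 − 3·59 = 7]
  26 = 3·7 + 5   → row F = row D − 3·row E = (5, −7, 11)   [check: −7·92 + 11·59 = 5]
  7 = 1·5 + 2   → row G = row E − 1·row F = (2, 9, −14)   [check: 9·92 − 14·59 = 2]
  5 = 2·2 + 1   → row H = row F − 2·row G = (1, −25, 39)   [check: −25·92 + 39·59 = 1]
  2 = 2·1 + 0   → remainder 0, stop. gcd = 1 (last nonzero row H).
The gcd is 1, so 59 is invertible mod 92. The last nonzero row gives −25·92 + 39·59 = 1, so t = 39. So 59^(−1) ≡ 39 (mod 92). Verify: 59 · 39 = 2301 ≡ 1 (mod 92). ✓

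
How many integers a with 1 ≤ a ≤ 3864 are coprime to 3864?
The number of a ∈ {1, ..., 3864} with gcd(a, 3864) = 1 is by definition Euler's totient φ(3864). φ is multiplicative, with φ(p^e) = p^e − p^(e−1). Factorise 3864 = 2^3 · 3 · 7 · 23. Then
  φ(3864) = (2^3 − 2^2) · (3 − 1) · (7 − 1) · (23 − 1) = 4 · 2 · 6 · 22 = 1056.
So there are 1056 such integers.

Final answer: 1056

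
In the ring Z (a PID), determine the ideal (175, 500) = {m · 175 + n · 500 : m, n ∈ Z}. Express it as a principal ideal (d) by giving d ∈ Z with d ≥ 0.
In the PID Z, (a, b) is generated by gcd(a, b). Compute gcd(500, 175) with the extended Euclidean algorithm, tracking rows (r, s, t) with s·500 + t·175 = r:
  row A: (500, 1, 0)   [1·500 + 0·175 = 500]
  row B: (175, 0, 1)   [0·500 + 1·175 = 175]
  500 = 2·175 + 150   → row C = row A − 2·row B = (150, 1, −2)   [check: 1·500 − 2·175 = 150]
  175 = 1·150 + 25   → row D = row B − 1·row C = (25, −1, 3)   [check: −1·500 + 3·175 = 25]
  150 = 6·25 + 0   → remainder 0, stop. gcd = 25 (last nonzero row D).
So gcd(175, 500) = 25, with Bézout identity −1·500 + 3·175 = 25. Containment (⊇): the Bézout identity exhibits 25 as an element of (175, 500), giving (25) ⊆ (175, 500). Containment (⊆): since 25 | 175 and 25 | 500 (175 = 25·7, 500 = 25·20), every Z-linear combination of 175 and 500 is divisible by 25, so (175, 500) ⊆ (25). Therefore (175, 500) = (25), d = 25.

Final answer: (175, 500) = (25); d = 25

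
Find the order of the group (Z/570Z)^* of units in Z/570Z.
(Z/570Z)^* consists of the classes a with gcd(a, 570) = 1, so its order is φ(570). φ is multiplicative, with φ(p^e) = p^e − p^(e−1). Factorise 570 = 2 · 3 · 5 · 19. Then
  φ(570) = (2 − 1) · (3 − 1) · (5 − 1) · (19 − 1) = 1 · 2 · 4 · 18 = 144.
Thus |(Z/570Z)^*| = 144.

Final answer: |(Z/570Z)^*| = 144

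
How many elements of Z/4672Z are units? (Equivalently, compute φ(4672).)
Z/4672Z has φ(4672) = 2304 units

An element a ∈ Z/4672Z is a unit iff gcd(a, 4672) = 1, so the number of units is φ(4672). φ is multiplicative, with φ(p^e) = p^e − p^(e−1). Factorise 4672 = 2^6 · 73. Then
  φ(4672) = (2^6 − 2^5) · (73 − 1) = 32 · 72 = 2304.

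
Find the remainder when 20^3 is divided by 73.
Use repeated squaring. Binary(3) = 11. Walk through the bits of the exponent 3 left-to-right: at each bit after the leading one, square the running value, then multiply by 20 if the bit is 1 (always reducing mod 73):
  bit 1 = 1 (leading): start with 20.
  bit 2 = 1: square 20^2 = 400 ≡ 35; bit is 1, so multiply 35·20 = 700 ≡ 43 (mod 73).
Final value: 20^3 ≡ 43 (mod 73).

Final answer: 43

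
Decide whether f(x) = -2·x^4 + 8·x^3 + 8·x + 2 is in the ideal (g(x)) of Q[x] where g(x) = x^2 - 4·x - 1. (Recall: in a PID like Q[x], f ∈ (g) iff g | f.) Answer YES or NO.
YES

In Q[x] the ideal (g) consists of all multiples of g, so f ∈ (g) iff g | f, i.e. iff the remainder of f on division by g is 0. Divide f by g (g is monic, so eliminate the leading term of the running remainder at each step):
  leading term -2·x^4: subtract (-2·x^2)·g(x) = -2·x^4 + 8·x^3 + 2·x^2, leaving -2·x^2 + 8·x + 2
  leading term -2·x^2: subtract (-2)·g(x) = -2·x^2 + 8·x + 2, leaving 0
The remainder is 0, so f(x) = g(x) · h(x) with h(x) = -2·x^2 - 2. Hence g | f, i.e. f ∈ (g).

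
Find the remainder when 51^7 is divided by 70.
Use repeated squaring. Binary(7) = 111. Walk through the bits of the exponent 7 left-to-right: at each bit after the leading one, square the running value, then multiply by 51 if the bit is 1 (always reducing mod 70):
  bit 1 = 1 (leading): start with 51.
  bit 2 = 1: square 51^2 = 2601 ≡ 11; bit is 1, so multiply 11·51 = 561 ≡ 1 (mod 70).
  bit 3 = 1: square 1^2 = 1; bit is 1, so multiply 1·51 = 51 (mod 70).
Final value: 51^7 ≡ 51 (mod 70).

Final answer: 51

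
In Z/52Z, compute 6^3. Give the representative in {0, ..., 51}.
8

Use repeated squaring. Binary(3) = 11. Walk through the bits of the exponent 3 left-to-right: at each bit after the leading one, square the running value, then multiply by 6 if the bit is 1 (always reducing mod 52):
  bit 1 = 1 (leading): start with 6.
  bit 2 = 1: square 6^2 = 36; bit is 1, so multiply 36·6 = 216 ≡ 8 (mod 52).
Final value: 6^3 ≡ 8 (mod 52).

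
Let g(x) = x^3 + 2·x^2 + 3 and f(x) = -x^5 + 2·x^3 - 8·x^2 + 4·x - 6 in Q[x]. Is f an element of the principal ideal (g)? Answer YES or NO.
NO

In Q[x] the ideal (g) consists of all multiples of g, so f ∈ (g) iff g | f, i.e. iff the remainder of f on division by g is 0. Divide f by g (g is monic, so eliminate the leading term of the running remainder at each step):
  leading term -x^5: subtract (-x^2)·g(x) = -x^5 - 2·x^4 - 3·x^2, leaving 2·x^4 + 2·x^3 - 5·x^2 + 4·x - 6
  leading term 2·x^4: subtract (2·x)·g(x) = 2·x^4 + 4·x^3 + 6·x, leaving -2·x^3 - 5·x^2 - 2·x - 6
  leading term -2·x^3: subtract (-2)·g(x) = -2·x^3 - 4·x^2 - 6, leaving -x^2 - 2·x
The remainder r(x) = -x^2 - 2·x ≠ 0 (and deg r < deg g), so g ∤ f, i.e. f ∉ (g).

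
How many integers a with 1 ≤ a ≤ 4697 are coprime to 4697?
The number of a ∈ {1, ..., 4697} with gcd(a, 4697) = 1 is by definition Euler's totient φ(4697). φ is multiplicative, with φ(p^e) = p^e − p^(e−1). Factorise 4697 = 7 · 11 · 61. Then
  φ(4697) = (7 − 1) · (11 − 1) · (61 − 1) = 6 · 10 · 60 = 3600.
So there are 3600 such integers.

Final answer: 3600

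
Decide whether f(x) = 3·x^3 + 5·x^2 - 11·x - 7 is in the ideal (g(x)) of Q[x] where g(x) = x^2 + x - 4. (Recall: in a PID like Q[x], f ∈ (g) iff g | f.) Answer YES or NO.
NO

In Q[x] the ideal (g) consists of all multiples of g, so f ∈ (g) iff g | f, i.e. iff the remainder of f on division by g is 0. Divide f by g (g is monic, so eliminate the leading term of the running remainder at each step):
  leading term 3·x^3: subtract (3·x)·g(x) = 3·x^3 + 3·x^2 - 12·x, leaving 2·x^2 + x - 7
  leading term 2·x^2: subtract (2)·g(x) = 2·x^2 + 2·x - 8, leaving 1 - x
The remainder r(x) = 1 - x ≠ 0 (and deg r < deg g), so g ∤ f, i.e. f ∉ (g).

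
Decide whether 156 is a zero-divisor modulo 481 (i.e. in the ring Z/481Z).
gcd(156, 481) = 13 > 1, so 156 is not a unit in Z/481Z. In Z/nZ every nonzero non-unit is a zero-divisor: explicitly, take b = 481/gcd = 37 ≠ 0 (mod 481); then 156·37 = 5772 = 12·481, i.e. 156·37 ≡ 0 (mod 481). So 156 is a zero-divisor.

Final answer: YES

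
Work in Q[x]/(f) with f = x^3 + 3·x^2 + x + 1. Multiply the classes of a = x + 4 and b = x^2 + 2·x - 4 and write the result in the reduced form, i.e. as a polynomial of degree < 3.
a · b ≡ 3·x^2 + 3·x - 17 (mod f(x))

First multiply in Q[x] without reducing: a · b = x^3 + 6·x^2 + 4·x - 16. Now divide by f(x) = x^3 + 3·x^2 + x + 1, eliminating the leading term at each step:
  leading term x^3: subtract (1)·f(x) = x^3 + 3·x^2 + x + 1, leaving 3·x^2 + 3·x - 17
The degree is now < 3, so this is the remainder. Hence a · b ≡ 3·x^2 + 3·x - 17 in Q[x]/(f).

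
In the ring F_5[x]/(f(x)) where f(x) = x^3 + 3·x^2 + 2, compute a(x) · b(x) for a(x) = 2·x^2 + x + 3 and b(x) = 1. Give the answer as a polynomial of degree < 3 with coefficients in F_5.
a · b ≡ 2·x^2 + x + 3 (mod f(x))

Multiply as integer polynomials: a · b = 2·x^2 + x + 3. Reducing coefficients mod 5: a · b ≡ 2·x^2 + x + 3. This already has degree < 3, so no reduction by f is needed. Hence a · b ≡ 2·x^2 + x + 3 in F_5[x]/(f).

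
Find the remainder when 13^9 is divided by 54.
Use repeated squaring. Binary(9) = 1001. Walk through the bits of the exponent 9 left-to-right: at each bit after the leading one, square the running value, then multiply by 13 if the bit is 1 (always reducing mod 54):
  bit 1 = 1 (leading): start with 13.
  bit 2 = 0: square 13^2 = 169 ≡ 7 (mod 54).
  bit 3 = 0: square 7^2 = 49 (mod 54).
  bit 4 = 1: square 49^2 = 2401 ≡ 25; bit is 1, so multiply 25·13 = 325 ≡ 1 (mod 54).
Final value: 13^9 ≡ 1 (mod 54).

Final answer: 1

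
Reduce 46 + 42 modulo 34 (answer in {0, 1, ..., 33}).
20

Reduce the summands first: 46 ≡ 12, 42 ≡ 8 (mod 34), so 46 + 42 ≡ 12 + 8 (mod 34). 12 + 8 = 20; 20 = 0·34 + 20, so (46 + 42) mod 34 = 20.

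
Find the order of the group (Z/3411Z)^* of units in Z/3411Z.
(Z/3411Z)^* consists of the classes a with gcd(a, 3411) = 1, so its order is φ(3411). φ is multiplicative, with φ(p^e) = p^e − p^(e−1). Factorise 3411 = 3^2 · 379. Then
  φ(3411) = (3^2 − 3^1) · (379 − 1) = 6 · 378 = 2268.
Thus |(Z/3411Z)^*| = 2268.

Final answer: |(Z/3411Z)^*| = 2268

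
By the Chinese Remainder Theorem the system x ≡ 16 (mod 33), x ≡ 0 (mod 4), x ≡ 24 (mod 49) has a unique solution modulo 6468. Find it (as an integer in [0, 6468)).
x ≡ 808 (mod 6468); the representative in [0, 6468) is 808

The moduli 33, 4, 49 are pairwise coprime, so by the CRT there is a unique solution mod 33·4·49 = 6468.
Solve by successive substitution. Start with x ≡ 16 (mod 33).
  Combine with x ≡ 0 (mod 4): write x = 16 + 33·t and require 16 + 33·t ≡ 0 (mod 4), i.e. 33·t ≡ 0 − 16 ≡ 0 (mod 4). Since 33^(−1) ≡ 1 (mod 4) (33 ≡ 1 (mod 4)), t ≡ 1·0 ≡ 0 (mod 4). So x ≡ 16 + 33·0 = 16 (mod 132).
  Combine with x ≡ 24 (mod 49): write x = 16 + 132·t and require 16 + 132·t ≡ 24 (mod 49), i.e. 132·t ≡ 24 − 16 ≡ 8 (mod 49). Since 132^(−1) ≡ 13 (mod 49) (132 ≡ 34 (mod 49)), t ≡ 13·8 ≡ 6 (mod 49). So x ≡ 16 + 132·6 = 808 (mod 6468).
Unique solution in [0, 6468): x = 808.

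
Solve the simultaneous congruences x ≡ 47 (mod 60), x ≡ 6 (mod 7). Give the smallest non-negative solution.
x ≡ 167 (mod 420); the representative in [0, 420) is 167

The moduli 60, 7 are pairwise coprime, so by the CRT there is a unique solution mod 60·7 = 420.
Solve by successive substitution. Start with x ≡ 47 (mod 60).
  Combine with x ≡ 6 (mod 7): write x = 47 + 60·t and require 47 + 60·t ≡ 6 (mod 7), i.e. 60·t ≡ 6 − 47 ≡ 1 (mod 7). Since 60^(−1) ≡ 2 (mod 7) (60 ≡ 4 (mod 7)), t ≡ 2·1 ≡ 2 (mod 7). So x ≡ 47 + 60·2 = 167 (mod 420).
Unique solution in [0, 420): x = 167.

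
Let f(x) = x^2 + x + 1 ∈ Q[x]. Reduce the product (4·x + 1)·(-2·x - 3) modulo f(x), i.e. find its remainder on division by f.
a · b ≡ 5 - 6·x (mod f(x))

First multiply in Q[x] without reducing: a · b = -8·x^2 - 14·x - 3. Now divide by f(x) = x^2 + x + 1, eliminating the leading term at each step:
  leading term -8·x^2: subtract (-8)·f(x) = -8·x^2 - 8·x - 8, leaving 5 - 6·x
The degree is now < 2, so this is the remainder. Hence a · b ≡ 5 - 6·x in Q[x]/(f).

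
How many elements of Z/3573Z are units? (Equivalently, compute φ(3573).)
An element a ∈ Z/3573Z is a unit iff gcd(a, 3573) = 1, so the number of units is φ(3573). φ is multiplicative, with φ(p^e) = p^e − p^(e−1). Factorise 3573 = 3^2 · 397. Then
  φ(3573) = (3^2 − 3^1) · (397 − 1) = 6 · 396 = 2376.

Final answer: Z/3573Z has φ(3573) = 2376 units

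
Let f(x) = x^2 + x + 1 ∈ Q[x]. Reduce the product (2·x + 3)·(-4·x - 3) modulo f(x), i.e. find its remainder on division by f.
First multiply in Q[x] without reducing: a · b = -8·x^2 - 18·x - 9. Now divide by f(x) = x^2 + x + 1, eliminating the leading term at each step:
  leading term -8·x^2: subtract (-8)·f(x) = -8·x^2 - 8·x - 8, leaving -10·x - 1
The degree is now < 2, so this is the remainder. Hence a · b ≡ -10·x - 1 in Q[x]/(f).

Final answer: a · b ≡ -10·x - 1 (mod f(x))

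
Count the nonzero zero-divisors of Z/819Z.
In Z/819Z each nonzero element is either a unit (gcd with 819 is 1) or a zero-divisor (gcd > 1). The number of units is φ(819): factorise 819 = 3^2 · 7 · 13, so φ(819) = (3^2 − 3^1) · (7 − 1) · (13 − 1) = 6 · 6 · 12 = 432. The nonzero elements number 819 − 1 = 818. Hence the nonzero zero-divisors number 818 − 432 = 386.

Final answer: Z/819Z has 386 nonzero zero-divisors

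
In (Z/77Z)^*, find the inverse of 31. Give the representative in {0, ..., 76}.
31^(−1) ≡ 5 (mod 77)

Apply the extended Euclidean algorithm to (77, 31), tracking rows (r, s, t) with s·77 + t·31 = r. Each division r_prev = q·r_cur + r_new produces the new row as (previous row) − q·(current row):
  row A: (77, 1, 0)   [1·77 + 0·31 = 77]
  row B: (31, 0, 1)   [0·77 + 1·31 = 31]
  77 = 2·31 + 15   → row C = row A − 2·row B = (15, 1, −2)   [check: 1·77 − 2·31 = 15]
  31 = 2·15 + 1   → row D = row B − 2·row C = (1, −2, 5)   [check: −2·77 + 5·31 = 1]
  15 = 15·1 + 0   → remainder 0, stop. gcd = 1 (last nonzero row D).
The gcd is 1, so 31 is invertible mod 77. The last nonzero row gives −2·77 + 5·31 = 1, so t = 5. So 31^(−1) ≡ 5 (mod 77). Verify: 31 · 5 = 155 ≡ 1 (mod 77). ✓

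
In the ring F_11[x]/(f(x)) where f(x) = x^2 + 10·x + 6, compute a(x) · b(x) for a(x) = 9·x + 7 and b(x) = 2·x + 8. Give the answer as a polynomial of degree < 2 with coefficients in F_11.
a · b ≡ 5·x + 3 (mod f(x))

Multiply as integer polynomials: a · b = 18·x^2 + 86·x + 56. Reducing coefficients mod 11: a · b ≡ 7·x^2 + 9·x + 1. Now divide by f(x) = x^2 + 10·x + 6 in F_11[x], eliminating the leading term at each step:
  leading term 7·x^2: subtract (7)·f(x) = 7·x^2 + 4·x + 9, leaving 5·x + 3 (coefficients mod 11)
The degree is now < 2, so this is the remainder. Hence a · b ≡ 5·x + 3 in F_11[x]/(f).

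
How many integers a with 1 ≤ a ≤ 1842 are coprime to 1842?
612

The number of a ∈ {1, ..., 1842} with gcd(a, 1842) = 1 is by definition Euler's totient φ(1842). φ is multiplicative, with φ(p^e) = p^e − p^(e−1). Factorise 1842 = 2 · 3 · 307. Then
  φ(1842) = (2 − 1) · (3 − 1) · (307 − 1) = 1 · 2 · 306 = 612.
So there are 612 such integers.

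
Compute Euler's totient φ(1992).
φ(1992) = 656

φ is multiplicative, with φ(p^e) = p^e − p^(e−1). Factorise 1992 = 2^3 · 3 · 83. Then
  φ(1992) = (2^3 − 2^2) · (3 − 1) · (83 − 1) = 4 · 2 · 82 = 656.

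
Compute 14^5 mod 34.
Use repeated squaring. Binary(5) = 101. Walk through the bits of the exponent 5 left-to-right: at each bit after the leading one, square the running value, then multiply by 14 if the bit is 1 (always reducing mod 34):
  bit 1 = 1 (leading): start with 14.
  bit 2 = 0: square 14^2 = 196 ≡ 26 (mod 34).
  bit 3 = 1: square 26^2 = 676 ≡ 30; bit is 1, so multiply 30·14 = 420 ≡ 12 (mod 34).
Final value: 14^5 ≡ 12 (mod 34).

Final answer: 12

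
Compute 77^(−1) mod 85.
77^(−1) ≡ 53 (mod 85)

Apply the extended Euclidean algorithm to (85, 77), tracking rows (r, s, t) with s·85 + t·77 = r. Each division r_prev = q·r_cur + r_new produces the new row as (previous row) − q·(current row):
  row A: (85, 1, 0)   [1·85 + 0·77 = 85]
  row B: (77, 0, 1)   [0·85 + 1·77 = 77]
  85 = 1·77 + 8   → row C = row A − 1·row B = (8, 1, −1)   [check: 1·85 − 1·77 = 8]
  77 = 9·8 + 5   → row D = row B − 9·row C = (5, −9, 10)   [check: −9·85 + 10·77 = 5]
  8 = 1·5 + 3   → row E = row C − 1·row D = (3, 10, −11)   [check: 10·85 − 11·77 = 3]
  5 = 1·3 + 2   → row F = row D − 1·row E = (2, −19, 21)   [check: −19·85 + 21·77 = 2]
  3 = 1·2 + 1   → row G = row E − 1·row F = (1, 29, −32)   [check: 29·85 − 32·77 = 1]
  2 = 2·1 + 0   → remainder 0, stop. gcd = 1 (last nonzero row G).
The gcd is 1, so 77 is invertible mod 85. The last nonzero row gives 29·85 − 32·77 = 1, so t = −32. So 77^(−1) ≡ −32 ≡ 53 (mod 85). Verify: 77 · 53 = 4081 ≡ 1 (mod 85). ✓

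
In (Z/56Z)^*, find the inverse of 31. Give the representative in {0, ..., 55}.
Apply the extended Euclidean algorithm to (56, 31), tracking rows (r, s, t) with s·56 + t·31 = r. Each division r_prev = q·r_cur + r_new produces the new row as (previous row) − q·(current row):
  row A: (56, 1, 0)   [1·56 + 0·31 = 56]
  row B: (31, 0, 1)   [0·56 + 1·31 = 31]
  56 = 1·31 + 25   → row C = row A − 1·row B = (25, 1, −1)   [check: 1·56 − 1·31 = 25]
  31 = 1·25 + 6   → row D = row B − 1·row C = (6, −1, 2)   [check: −1·56 + 2·31 = 6]
  25 = 4·6 + 1   → row E = row C − 4·row D = (1, 5, −9)   [check: 5·56 − 9·31 = 1]
  6 = 6·1 + 0   → remainder 0, stop. gcd = 1 (last nonzero row E).
The gcd is 1, so 31 is invertible mod 56. The last nonzero row gives 5·56 − 9·31 = 1, so t = −9. So 31^(−1) ≡ −9 ≡ 47 (mod 56). Verify: 31 · 47 = 1457 ≡ 1 (mod 56). ✓

Final answer: 31^(−1) ≡ 47 (mod 56)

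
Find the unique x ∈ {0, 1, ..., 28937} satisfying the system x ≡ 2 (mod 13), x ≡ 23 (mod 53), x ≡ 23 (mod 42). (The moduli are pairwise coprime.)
The moduli 13, 53, 42 are pairwise coprime, so by the CRT there is a unique solution mod 13·53·42 = 28938.
Solve by successive substitution. Start with x ≡ 2 (mod 13).
  Combine with x ≡ 23 (mod 53): write x = 2 + 13·t and require 2 + 13·t ≡ 23 (mod 53), i.e. 13·t ≡ 23 − 2 ≡ 21 (mod 53). Since 13^(−1) ≡ 49 (mod 53), t ≡ 49·21 ≡ 22 (mod 53). So x ≡ 2 + 13·22 = 288 (mod 689).
  Combine with x ≡ 23 (mod 42): write x = 288 + 689·t and require 288 + 689·t ≡ 23 (mod 42), i.e. 689·t ≡ 23 − 288 ≡ 29 (mod 42). Since 689^(−1) ≡ 5 (mod 42) (689 ≡ 17 (mod 42)), t ≡ 5·29 ≡ 19 (mod 42). So x ≡ 288 + 689·19 = 13379 (mod 28938).
Unique solution in [0, 28938): x = 13379.

Final answer: x ≡ 13379 (mod 28938); the representative in [0, 28938) is 13379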